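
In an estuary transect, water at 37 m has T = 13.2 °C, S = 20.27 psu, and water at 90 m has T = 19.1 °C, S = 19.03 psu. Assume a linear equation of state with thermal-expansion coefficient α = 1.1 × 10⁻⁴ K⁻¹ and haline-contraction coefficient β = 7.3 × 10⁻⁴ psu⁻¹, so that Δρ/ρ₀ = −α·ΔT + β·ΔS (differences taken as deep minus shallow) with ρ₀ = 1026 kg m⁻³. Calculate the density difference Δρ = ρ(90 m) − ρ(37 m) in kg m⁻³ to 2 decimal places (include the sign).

ΔT = +5.9 K, ΔS = -1.24 psu (deep − shallow).
Δρ/ρ₀ = −(1.1 × 10⁻⁴)(+5.9) + (7.3 × 10⁻⁴)(-1.24) = -1.5542 × 10⁻³.
Δρ = 1026 × (-1.5542 × 10⁻³) = -1.59 kg m⁻³.
Negative Δρ: lighter below, statically unstable.

-1.59 kg m⁻³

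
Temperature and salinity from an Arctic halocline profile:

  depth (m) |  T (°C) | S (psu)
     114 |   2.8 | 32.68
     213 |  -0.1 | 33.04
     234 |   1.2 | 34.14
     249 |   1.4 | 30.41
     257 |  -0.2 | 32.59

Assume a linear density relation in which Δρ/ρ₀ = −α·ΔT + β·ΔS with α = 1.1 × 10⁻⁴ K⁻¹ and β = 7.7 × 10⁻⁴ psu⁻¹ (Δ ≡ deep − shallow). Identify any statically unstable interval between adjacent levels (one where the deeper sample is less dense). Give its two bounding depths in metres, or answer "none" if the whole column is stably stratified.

Evaluate Δρ/ρ₀ = −αΔT + βΔS across each adjacent pair:
  114–213 m: −αΔT+βΔS = −(1.1 × 10⁻⁴)(-2.9)+(7.7 × 10⁻⁴)(+0.36) = 6.0 × 10⁻⁴ → stable
  213–234 m: −αΔT+βΔS = −(1.1 × 10⁻⁴)(+1.3)+(7.7 × 10⁻⁴)(+1.10) = 7.0 × 10⁻⁴ → stable
  234–249 m: −αΔT+βΔS = −(1.1 × 10⁻⁴)(+0.2)+(7.7 × 10⁻⁴)(-3.73) = -2.9 × 10⁻³ → UNSTABLE
  249–257 m: −αΔT+βΔS = −(1.1 × 10⁻⁴)(-1.6)+(7.7 × 10⁻⁴)(+2.18) = 1.9 × 10⁻³ → stable
The 234–249 m interval has Δρ < 0: lighter water underlies denser water.

234–249 m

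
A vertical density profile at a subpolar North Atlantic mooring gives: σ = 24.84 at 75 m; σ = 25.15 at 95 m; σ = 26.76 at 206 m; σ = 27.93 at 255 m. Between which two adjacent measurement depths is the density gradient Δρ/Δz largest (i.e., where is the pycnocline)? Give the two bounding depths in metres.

206–255 m

Compute the density gradient over each adjacent pair:
  75–95 m: Δρ/Δz = 0.31/20 = 0.015 kg m⁻⁴
  95–206 m: Δρ/Δz = 1.61/111 = 0.015 kg m⁻⁴
  206–255 m: Δρ/Δz = 1.17/49 = 0.024 kg m⁻⁴
The largest gradient is in the 206–255 m interval — the pycnocline.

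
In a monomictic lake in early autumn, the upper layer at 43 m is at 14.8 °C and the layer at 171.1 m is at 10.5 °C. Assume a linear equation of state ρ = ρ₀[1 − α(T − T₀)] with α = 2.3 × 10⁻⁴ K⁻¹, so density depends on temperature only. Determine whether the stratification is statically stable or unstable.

ΔT = 10.5 − 14.8 = -4.3 K, so Δρ/ρ₀ = −αΔT = 9.89 × 10⁻⁴.
Δρ/ρ₀ > 0, so Δρ > 0: deeper water is denser → statically stable.

stable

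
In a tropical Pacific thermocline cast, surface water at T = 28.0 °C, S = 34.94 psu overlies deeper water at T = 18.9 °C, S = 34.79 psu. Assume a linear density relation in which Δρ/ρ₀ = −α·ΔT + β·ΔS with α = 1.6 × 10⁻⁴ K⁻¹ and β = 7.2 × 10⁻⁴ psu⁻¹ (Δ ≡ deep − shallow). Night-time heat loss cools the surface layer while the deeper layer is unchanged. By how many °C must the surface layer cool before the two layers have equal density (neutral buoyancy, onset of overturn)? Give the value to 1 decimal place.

8.4 °C

Neutral buoyancy requires Δρ = 0, i.e. −α(T_deep − T_surf′) + β(S_deep − S_surf) = 0.
T_surf′ = T_deep − (β/α)·ΔS = 18.9 − (7.2 × 10⁻⁴/1.6 × 10⁻⁴)·(-0.15) = 19.575 °C.
Cooling required: 28.0 − (19.575) = 8.425 °C.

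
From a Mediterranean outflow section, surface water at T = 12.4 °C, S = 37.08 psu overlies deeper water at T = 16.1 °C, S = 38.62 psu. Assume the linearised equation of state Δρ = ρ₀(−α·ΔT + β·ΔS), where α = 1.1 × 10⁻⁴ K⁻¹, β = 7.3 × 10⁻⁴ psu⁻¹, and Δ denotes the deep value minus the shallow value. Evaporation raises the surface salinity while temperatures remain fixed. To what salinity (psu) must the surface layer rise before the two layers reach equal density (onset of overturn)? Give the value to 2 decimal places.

38.06 psu

Neutral buoyancy requires −α(T_deep − T_surf) + β(S_deep − S_surf′) = 0.
S_surf′ = S_deep − (α/β)·ΔT = 38.62 − (1.1 × 10⁻⁴/7.3 × 10⁻⁴)·(+3.7) = 38.0625 psu.
Increase required: 38.0625 − 37.08 = 0.9825 psu.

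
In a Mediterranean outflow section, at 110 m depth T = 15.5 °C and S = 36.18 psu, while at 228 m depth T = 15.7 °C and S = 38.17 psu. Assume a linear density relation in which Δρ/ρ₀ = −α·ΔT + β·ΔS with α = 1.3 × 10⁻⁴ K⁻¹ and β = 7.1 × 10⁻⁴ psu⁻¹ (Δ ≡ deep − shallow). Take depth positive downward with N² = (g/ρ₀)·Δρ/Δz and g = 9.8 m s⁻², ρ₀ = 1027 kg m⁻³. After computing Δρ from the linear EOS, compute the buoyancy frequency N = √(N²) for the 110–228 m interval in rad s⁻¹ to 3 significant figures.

0.0107 rad s⁻¹

ΔT = +0.2 K, ΔS = +1.99 psu (deep − shallow).
Δρ/ρ₀ = −αΔT + βΔS = -2.60 × 10⁻⁵ + 1.4129 × 10⁻³ = 1.3869 × 10⁻³, so Δρ ≈ 1.424 kg m⁻³.
N² = (g/ρ₀)·Δρ/Δz = g·(Δρ/ρ₀)/Δz = 9.8 × 1.3869 × 10⁻³ / 118 = 1.1518 × 10⁻⁴ s⁻².
N = √(1.1518 × 10⁻⁴) = 0.010732 rad s⁻¹ ≈ 0.0107 rad s⁻¹.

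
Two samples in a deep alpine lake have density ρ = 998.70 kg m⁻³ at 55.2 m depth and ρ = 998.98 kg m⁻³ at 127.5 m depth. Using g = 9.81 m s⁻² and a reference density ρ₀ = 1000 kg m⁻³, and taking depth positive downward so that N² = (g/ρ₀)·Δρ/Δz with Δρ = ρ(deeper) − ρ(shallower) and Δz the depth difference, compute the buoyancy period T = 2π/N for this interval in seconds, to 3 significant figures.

Δρ = 998.98 − 998.70 = 0.28 kg m⁻³ over Δz = 127.5 − 55.2 = 72.3 m.
N² = (9.81/1000) × (0.28/72.3) = 3.7992 × 10⁻⁵ s⁻².
N = √(3.7992 × 10⁻⁵) = 6.1638 × 10⁻³ rad s⁻¹, so T = 2π/N = 1.0194 × 10³ s ≈ 1.02 × 10³ s.

1.02 × 10³ s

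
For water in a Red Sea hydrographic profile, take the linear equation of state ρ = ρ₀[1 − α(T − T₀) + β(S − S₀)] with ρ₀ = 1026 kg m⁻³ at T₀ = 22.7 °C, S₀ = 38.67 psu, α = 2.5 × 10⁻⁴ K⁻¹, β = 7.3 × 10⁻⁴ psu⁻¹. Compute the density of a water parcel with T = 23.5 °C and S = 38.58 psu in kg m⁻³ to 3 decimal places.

1025.727 kg m⁻³

T − T₀ = +0.8 K, S − S₀ = -0.09 psu.
Bracket = 1 − α·(+0.8) + β·(-0.09) = 1 + (-2.657 × 10⁻⁴) = 0.9997343.
ρ = 1026 × 0.9997343 = 1025.727 kg m⁻³.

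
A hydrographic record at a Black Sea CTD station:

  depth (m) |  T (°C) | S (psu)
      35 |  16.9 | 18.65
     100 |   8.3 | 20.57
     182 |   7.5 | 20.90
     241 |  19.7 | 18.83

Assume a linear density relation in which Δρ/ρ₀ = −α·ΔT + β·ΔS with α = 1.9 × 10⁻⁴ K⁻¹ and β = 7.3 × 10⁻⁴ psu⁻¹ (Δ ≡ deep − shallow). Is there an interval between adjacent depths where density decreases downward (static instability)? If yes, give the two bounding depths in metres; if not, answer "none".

Evaluate Δρ/ρ₀ = −αΔT + βΔS across each adjacent pair:
  35–100 m: −αΔT+βΔS = −(1.9 × 10⁻⁴)(-8.6)+(7.3 × 10⁻⁴)(+1.92) = 3.0 × 10⁻³ → stable
  100–182 m: −αΔT+βΔS = −(1.9 × 10⁻⁴)(-0.8)+(7.3 × 10⁻⁴)(+0.33) = 3.9 × 10⁻⁴ → stable
  182–241 m: −αΔT+βΔS = −(1.9 × 10⁻⁴)(+12.2)+(7.3 × 10⁻⁴)(-2.07) = -3.8 × 10⁻³ → UNSTABLE
The 182–241 m interval has Δρ < 0: lighter water underlies denser water.

182–241 m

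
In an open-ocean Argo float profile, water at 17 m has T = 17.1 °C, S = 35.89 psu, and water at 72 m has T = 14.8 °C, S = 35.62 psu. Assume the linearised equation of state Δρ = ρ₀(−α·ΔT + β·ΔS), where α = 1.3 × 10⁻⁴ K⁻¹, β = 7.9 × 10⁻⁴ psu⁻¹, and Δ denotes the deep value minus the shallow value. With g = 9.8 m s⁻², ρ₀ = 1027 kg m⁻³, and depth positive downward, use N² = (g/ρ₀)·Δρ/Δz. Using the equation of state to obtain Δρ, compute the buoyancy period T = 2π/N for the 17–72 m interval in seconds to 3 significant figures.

1.61 × 10³ s

ΔT = -2.3 K, ΔS = -0.27 psu (deep − shallow).
Δρ/ρ₀ = −αΔT + βΔS = 2.99 × 10⁻⁴ − 2.133 × 10⁻⁴ = 8.57 × 10⁻⁵, so Δρ ≈ 0.08801 kg m⁻³.
N² = (g/ρ₀)·Δρ/Δz = g·(Δρ/ρ₀)/Δz = 9.8 × 8.57 × 10⁻⁵ / 55 = 1.5270 × 10⁻⁵ s⁻².
N = √(1.5270 × 10⁻⁵) = 3.9077 × 10⁻³ rad s⁻¹ → T = 2π/N = 1.6079 × 10³ s ≈ 1.61 × 10³ s.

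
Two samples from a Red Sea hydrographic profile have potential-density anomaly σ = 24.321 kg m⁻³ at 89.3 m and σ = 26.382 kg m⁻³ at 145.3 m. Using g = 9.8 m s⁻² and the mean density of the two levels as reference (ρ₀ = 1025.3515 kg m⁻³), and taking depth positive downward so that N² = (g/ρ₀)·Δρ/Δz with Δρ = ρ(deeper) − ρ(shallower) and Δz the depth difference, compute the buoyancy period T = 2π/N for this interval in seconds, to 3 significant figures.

335 s

Δρ = 1026.382 − 1024.321 = 2.061 kg m⁻³ over Δz = 145.3 − 89.3 = 56 m.
N² = (9.8/1025.3515) × (2.061/56) = 3.5176 × 10⁻⁴ s⁻².
N = √(3.5176 × 10⁻⁴) = 0.018755 rad s⁻¹, so T = 2π/N = 335.01 s ≈ 335 s.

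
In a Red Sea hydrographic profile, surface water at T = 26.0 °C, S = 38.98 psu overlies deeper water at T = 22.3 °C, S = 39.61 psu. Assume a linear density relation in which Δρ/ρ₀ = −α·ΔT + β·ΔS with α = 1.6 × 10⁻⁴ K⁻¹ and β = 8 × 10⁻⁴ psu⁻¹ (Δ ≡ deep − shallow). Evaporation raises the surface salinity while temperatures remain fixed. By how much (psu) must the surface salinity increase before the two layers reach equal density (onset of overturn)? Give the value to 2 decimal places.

1.37 psu

Neutral buoyancy requires −α(T_deep − T_surf) + β(S_deep − S_surf′) = 0.
S_surf′ = S_deep − (α/β)·ΔT = 39.61 − (1.6 × 10⁻⁴/8 × 10⁻⁴)·(-3.7) = 40.3500 psu.
Increase required: 40.3500 − 38.98 = 1.3700 psu.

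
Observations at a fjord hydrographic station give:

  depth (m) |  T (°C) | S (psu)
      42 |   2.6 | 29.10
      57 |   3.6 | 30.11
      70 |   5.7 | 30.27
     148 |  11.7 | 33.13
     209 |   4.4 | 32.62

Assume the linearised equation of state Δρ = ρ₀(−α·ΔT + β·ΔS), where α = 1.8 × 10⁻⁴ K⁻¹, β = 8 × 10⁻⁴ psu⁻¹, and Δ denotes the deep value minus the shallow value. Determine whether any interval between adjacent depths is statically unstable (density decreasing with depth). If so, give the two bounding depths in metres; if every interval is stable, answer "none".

Evaluate Δρ/ρ₀ = −αΔT + βΔS across each adjacent pair:
  42–57 m: −αΔT+βΔS = −(1.8 × 10⁻⁴)(+1.0)+(8 × 10⁻⁴)(+1.01) = 6.3 × 10⁻⁴ → stable
  57–70 m: −αΔT+βΔS = −(1.8 × 10⁻⁴)(+2.1)+(8 × 10⁻⁴)(+0.16) = -2.5 × 10⁻⁴ → UNSTABLE
  70–148 m: −αΔT+βΔS = −(1.8 × 10⁻⁴)(+6.0)+(8 × 10⁻⁴)(+2.86) = 1.2 × 10⁻³ → stable
  148–209 m: −αΔT+βΔS = −(1.8 × 10⁻⁴)(-7.3)+(8 × 10⁻⁴)(-0.51) = 9.1 × 10⁻⁴ → stable
The 57–70 m interval has Δρ < 0: lighter water underlies denser water.

57–70 m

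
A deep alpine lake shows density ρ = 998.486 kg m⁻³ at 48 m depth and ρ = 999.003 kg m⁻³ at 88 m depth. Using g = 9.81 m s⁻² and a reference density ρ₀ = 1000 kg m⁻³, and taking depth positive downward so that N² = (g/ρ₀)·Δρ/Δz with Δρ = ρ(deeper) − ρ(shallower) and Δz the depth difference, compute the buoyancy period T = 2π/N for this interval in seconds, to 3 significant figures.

558 s

Δρ = 999.003 − 998.486 = 0.517 kg m⁻³ over Δz = 88 − 48 = 40 m.
N² = (9.81/1000) × (0.517/40) = 1.2679 × 10⁻⁴ s⁻².
N = √(1.2679 × 10⁻⁴) = 0.011260 rad s⁻¹, so T = 2π/N = 558.01 s ≈ 558 s.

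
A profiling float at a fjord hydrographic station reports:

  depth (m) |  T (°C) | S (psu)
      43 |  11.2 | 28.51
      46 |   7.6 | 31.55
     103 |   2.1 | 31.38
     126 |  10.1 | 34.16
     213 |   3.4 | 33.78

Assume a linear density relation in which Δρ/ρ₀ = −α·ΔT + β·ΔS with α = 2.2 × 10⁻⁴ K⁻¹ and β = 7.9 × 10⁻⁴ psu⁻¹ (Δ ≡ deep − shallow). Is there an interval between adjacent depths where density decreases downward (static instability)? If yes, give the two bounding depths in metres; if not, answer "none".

Evaluate Δρ/ρ₀ = −αΔT + βΔS across each adjacent pair:
  43–46 m: −αΔT+βΔS = −(2.2 × 10⁻⁴)(-3.6)+(7.9 × 10⁻⁴)(+3.04) = 3.2 × 10⁻³ → stable
  46–103 m: −αΔT+βΔS = −(2.2 × 10⁻⁴)(-5.5)+(7.9 × 10⁻⁴)(-0.17) = 1.1 × 10⁻³ → stable
  103–126 m: −αΔT+βΔS = −(2.2 × 10⁻⁴)(+8.0)+(7.9 × 10⁻⁴)(+2.78) = 4.4 × 10⁻⁴ → stable
  126–213 m: −αΔT+βΔS = −(2.2 × 10⁻⁴)(-6.7)+(7.9 × 10⁻⁴)(-0.38) = 1.2 × 10⁻³ → stable
Every interval has Δρ > 0: the column is stably stratified throughout.

none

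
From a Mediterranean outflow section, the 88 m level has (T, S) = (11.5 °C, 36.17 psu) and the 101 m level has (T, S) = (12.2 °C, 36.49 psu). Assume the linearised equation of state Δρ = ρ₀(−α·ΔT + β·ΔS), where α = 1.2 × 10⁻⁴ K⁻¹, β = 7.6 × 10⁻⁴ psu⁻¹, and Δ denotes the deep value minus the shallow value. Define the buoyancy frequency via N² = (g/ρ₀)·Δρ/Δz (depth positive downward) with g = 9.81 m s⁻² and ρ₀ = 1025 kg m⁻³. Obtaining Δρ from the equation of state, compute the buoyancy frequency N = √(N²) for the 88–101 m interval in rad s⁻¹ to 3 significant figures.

0.0110 rad s⁻¹

ΔT = +0.7 K, ΔS = +0.32 psu (deep − shallow).
Δρ/ρ₀ = −αΔT + βΔS = -8.40 × 10⁻⁵ + 2.432 × 10⁻⁴ = 1.592 × 10⁻⁴, so Δρ ≈ 0.1632 kg m⁻³.
N² = (g/ρ₀)·Δρ/Δz = g·(Δρ/ρ₀)/Δz = 9.81 × 1.592 × 10⁻⁴ / 13 = 1.2013 × 10⁻⁴ s⁻².
N = √(1.2013 × 10⁻⁴) = 0.010960 rad s⁻¹ ≈ 0.0110 rad s⁻¹.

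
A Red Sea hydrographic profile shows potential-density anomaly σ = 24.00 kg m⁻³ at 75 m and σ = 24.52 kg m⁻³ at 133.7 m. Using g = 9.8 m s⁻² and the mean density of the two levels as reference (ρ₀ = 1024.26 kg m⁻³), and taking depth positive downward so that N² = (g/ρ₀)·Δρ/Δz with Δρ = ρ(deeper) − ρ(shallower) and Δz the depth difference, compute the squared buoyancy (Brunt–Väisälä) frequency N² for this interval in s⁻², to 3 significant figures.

8.48 × 10⁻⁵ s⁻²

Δρ = 1024.52 − 1024.00 = 0.52 kg m⁻³ over Δz = 133.7 − 75 = 58.7 m.
N² = (9.8/1024.26) × (0.52/58.7) = 8.4758 × 10⁻⁵ s⁻² ≈ 8.48 × 10⁻⁵ s⁻².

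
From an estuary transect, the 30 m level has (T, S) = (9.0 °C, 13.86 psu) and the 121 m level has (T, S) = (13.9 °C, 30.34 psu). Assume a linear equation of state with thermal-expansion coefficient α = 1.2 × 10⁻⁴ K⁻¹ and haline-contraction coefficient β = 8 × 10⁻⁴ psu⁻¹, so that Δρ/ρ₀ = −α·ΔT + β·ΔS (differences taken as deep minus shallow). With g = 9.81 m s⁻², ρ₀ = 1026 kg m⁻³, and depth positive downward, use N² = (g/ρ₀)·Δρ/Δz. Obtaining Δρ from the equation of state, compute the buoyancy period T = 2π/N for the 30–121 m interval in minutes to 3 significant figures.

2.84 min

ΔT = +4.9 K, ΔS = +16.48 psu (deep − shallow).
Δρ/ρ₀ = −αΔT + βΔS = -5.88 × 10⁻⁴ + 0.013184 = 0.012596, so Δρ ≈ 12.92 kg m⁻³.
N² = (g/ρ₀)·Δρ/Δz = g·(Δρ/ρ₀)/Δz = 9.81 × 0.012596 / 91 = 1.3579 × 10⁻³ s⁻².
N = √(1.3579 × 10⁻³) = 0.036850 rad s⁻¹ → T = 2π/N = 170.51 s = 2.8418 min ≈ 2.84 min.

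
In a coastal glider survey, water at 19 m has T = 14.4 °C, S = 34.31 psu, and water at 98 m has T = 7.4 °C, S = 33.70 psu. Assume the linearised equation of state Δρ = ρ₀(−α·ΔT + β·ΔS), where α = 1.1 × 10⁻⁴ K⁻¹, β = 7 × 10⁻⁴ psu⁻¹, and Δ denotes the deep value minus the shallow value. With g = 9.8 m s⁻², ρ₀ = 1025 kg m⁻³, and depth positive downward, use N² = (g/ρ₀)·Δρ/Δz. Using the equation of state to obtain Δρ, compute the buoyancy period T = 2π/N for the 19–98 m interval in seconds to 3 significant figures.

ΔT = -7.0 K, ΔS = -0.61 psu (deep − shallow).
Δρ/ρ₀ = −αΔT + βΔS = 7.70 × 10⁻⁴ − 4.27 × 10⁻⁴ = 3.43 × 10⁻⁴, so Δρ ≈ 0.3516 kg m⁻³.
N² = (g/ρ₀)·Δρ/Δz = g·(Δρ/ρ₀)/Δz = 9.8 × 3.43 × 10⁻⁴ / 79 = 4.2549 × 10⁻⁵ s⁻².
N = √(4.2549 × 10⁻⁵) = 6.5230 × 10⁻³ rad s⁻¹ → T = 2π/N = 963.24 s ≈ 963 s.

963 s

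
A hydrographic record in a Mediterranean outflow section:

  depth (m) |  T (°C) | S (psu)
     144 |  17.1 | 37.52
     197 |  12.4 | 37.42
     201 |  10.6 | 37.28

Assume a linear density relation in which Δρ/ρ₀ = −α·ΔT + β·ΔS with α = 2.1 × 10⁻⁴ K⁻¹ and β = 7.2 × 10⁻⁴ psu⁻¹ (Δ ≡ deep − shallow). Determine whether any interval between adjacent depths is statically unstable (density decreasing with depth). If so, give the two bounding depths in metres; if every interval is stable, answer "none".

none

Evaluate Δρ/ρ₀ = −αΔT + βΔS across each adjacent pair:
  144–197 m: −αΔT+βΔS = −(2.1 × 10⁻⁴)(-4.7)+(7.2 × 10⁻⁴)(-0.10) = 9.2 × 10⁻⁴ → stable
  197–201 m: −αΔT+βΔS = −(2.1 × 10⁻⁴)(-1.8)+(7.2 × 10⁻⁴)(-0.14) = 2.8 × 10⁻⁴ → stable
Every interval has Δρ > 0: the column is stably stratified throughout.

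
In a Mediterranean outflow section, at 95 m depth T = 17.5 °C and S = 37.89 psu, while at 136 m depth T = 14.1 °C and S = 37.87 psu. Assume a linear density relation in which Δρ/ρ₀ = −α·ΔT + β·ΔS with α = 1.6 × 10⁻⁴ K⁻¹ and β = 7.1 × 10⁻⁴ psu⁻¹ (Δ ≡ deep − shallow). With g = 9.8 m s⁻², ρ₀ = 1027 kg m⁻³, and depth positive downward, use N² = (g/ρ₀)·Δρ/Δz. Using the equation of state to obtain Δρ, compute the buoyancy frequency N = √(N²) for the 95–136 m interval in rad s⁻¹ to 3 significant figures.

ΔT = -3.4 K, ΔS = -0.02 psu (deep − shallow).
Δρ/ρ₀ = −αΔT + βΔS = 5.44 × 10⁻⁴ − 1.42 × 10⁻⁵ = 5.298 × 10⁻⁴, so Δρ ≈ 0.5441 kg m⁻³.
N² = (g/ρ₀)·Δρ/Δz = g·(Δρ/ρ₀)/Δz = 9.8 × 5.298 × 10⁻⁴ / 41 = 1.2664 × 10⁻⁴ s⁻².
N = √(1.2664 × 10⁻⁴) = 0.011253 rad s⁻¹ ≈ 0.0113 rad s⁻¹.

0.0113 rad s⁻¹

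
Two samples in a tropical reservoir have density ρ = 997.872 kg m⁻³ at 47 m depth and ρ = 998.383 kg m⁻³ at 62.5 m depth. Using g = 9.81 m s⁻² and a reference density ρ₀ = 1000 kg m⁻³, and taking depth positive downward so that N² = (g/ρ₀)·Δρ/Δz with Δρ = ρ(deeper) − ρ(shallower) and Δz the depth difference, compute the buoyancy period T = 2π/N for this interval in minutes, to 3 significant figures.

5.82 min

Δρ = 998.383 − 997.872 = 0.511 kg m⁻³ over Δz = 62.5 − 47 = 15.5 m.
N² = (9.81/1000) × (0.511/15.5) = 3.2341 × 10⁻⁴ s⁻².
N = √(3.2341 × 10⁻⁴) = 0.017984 rad s⁻¹, so T = 2π/N = 349.38 s = 5.8230 min ≈ 5.82 min.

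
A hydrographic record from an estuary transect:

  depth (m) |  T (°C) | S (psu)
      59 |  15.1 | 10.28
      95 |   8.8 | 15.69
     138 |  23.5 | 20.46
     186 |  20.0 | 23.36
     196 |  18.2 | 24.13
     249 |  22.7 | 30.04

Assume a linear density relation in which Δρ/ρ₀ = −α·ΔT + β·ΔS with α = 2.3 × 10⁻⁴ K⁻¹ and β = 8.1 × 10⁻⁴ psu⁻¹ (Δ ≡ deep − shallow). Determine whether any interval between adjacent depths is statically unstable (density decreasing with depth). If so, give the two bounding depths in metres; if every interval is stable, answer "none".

none

Evaluate Δρ/ρ₀ = −αΔT + βΔS across each adjacent pair:
  59–95 m: −αΔT+βΔS = −(2.3 × 10⁻⁴)(-6.3)+(8.1 × 10⁻⁴)(+5.41) = 5.8 × 10⁻³ → stable
  95–138 m: −αΔT+βΔS = −(2.3 × 10⁻⁴)(+14.7)+(8.1 × 10⁻⁴)(+4.77) = 4.8 × 10⁻⁴ → stable
  138–186 m: −αΔT+βΔS = −(2.3 × 10⁻⁴)(-3.5)+(8.1 × 10⁻⁴)(+2.90) = 3.2 × 10⁻³ → stable
  186–196 m: −αΔT+βΔS = −(2.3 × 10⁻⁴)(-1.8)+(8.1 × 10⁻⁴)(+0.77) = 1.0 × 10⁻³ → stable
  196–249 m: −αΔT+βΔS = −(2.3 × 10⁻⁴)(+4.5)+(8.1 × 10⁻⁴)(+5.91) = 3.8 × 10⁻³ → stable
Every interval has Δρ > 0: the column is stably stratified throughout.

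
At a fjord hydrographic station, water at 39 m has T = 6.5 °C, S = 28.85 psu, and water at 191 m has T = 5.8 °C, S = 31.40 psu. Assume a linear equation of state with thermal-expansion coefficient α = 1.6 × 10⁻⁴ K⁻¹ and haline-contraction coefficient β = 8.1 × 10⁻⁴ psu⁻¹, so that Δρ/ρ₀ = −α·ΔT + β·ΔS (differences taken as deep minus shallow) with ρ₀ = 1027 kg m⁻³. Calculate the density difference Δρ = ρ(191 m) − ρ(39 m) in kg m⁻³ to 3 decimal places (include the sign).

ΔT = -0.7 K, ΔS = +2.55 psu (deep − shallow).
Δρ/ρ₀ = −(1.6 × 10⁻⁴)(-0.7) + (8.1 × 10⁻⁴)(+2.55) = 2.1775 × 10⁻³.
Δρ = 1027 × (2.1775 × 10⁻³) = +2.236 kg m⁻³.
Positive Δρ: denser below, stable.

+2.236 kg m⁻³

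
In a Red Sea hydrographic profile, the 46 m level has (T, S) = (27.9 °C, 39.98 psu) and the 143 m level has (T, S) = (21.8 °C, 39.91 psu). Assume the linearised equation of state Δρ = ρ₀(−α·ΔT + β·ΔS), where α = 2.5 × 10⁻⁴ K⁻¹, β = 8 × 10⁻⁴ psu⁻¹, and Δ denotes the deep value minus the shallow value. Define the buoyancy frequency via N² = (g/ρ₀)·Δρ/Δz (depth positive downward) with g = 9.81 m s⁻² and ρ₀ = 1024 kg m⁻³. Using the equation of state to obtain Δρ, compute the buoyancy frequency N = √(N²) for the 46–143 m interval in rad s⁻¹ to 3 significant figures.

0.0122 rad s⁻¹

ΔT = -6.1 K, ΔS = -0.07 psu (deep − shallow).
Δρ/ρ₀ = −αΔT + βΔS = 1.525 × 10⁻³ − 5.60 × 10⁻⁵ = 1.469 × 10⁻³, so Δρ ≈ 1.504 kg m⁻³.
N² = (g/ρ₀)·Δρ/Δz = g·(Δρ/ρ₀)/Δz = 9.81 × 1.469 × 10⁻³ / 97 = 1.4857 × 10⁻⁴ s⁻².
N = √(1.4857 × 10⁻⁴) = 0.012189 rad s⁻¹ ≈ 0.0122 rad s⁻¹.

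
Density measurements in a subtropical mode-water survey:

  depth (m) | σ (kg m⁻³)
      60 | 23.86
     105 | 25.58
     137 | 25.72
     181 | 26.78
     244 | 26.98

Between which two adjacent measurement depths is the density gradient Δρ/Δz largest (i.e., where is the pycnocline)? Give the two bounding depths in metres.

Compute the density gradient over each adjacent pair:
  60–105 m: Δρ/Δz = 1.72/45 = 0.038 kg m⁻⁴
  105–137 m: Δρ/Δz = 0.14/32 = 4.4 × 10⁻³ kg m⁻⁴
  137–181 m: Δρ/Δz = 1.06/44 = 0.024 kg m⁻⁴
  181–244 m: Δρ/Δz = 0.20/63 = 3.2 × 10⁻³ kg m⁻⁴
The largest gradient is in the 60–105 m interval — the pycnocline.

60–105 m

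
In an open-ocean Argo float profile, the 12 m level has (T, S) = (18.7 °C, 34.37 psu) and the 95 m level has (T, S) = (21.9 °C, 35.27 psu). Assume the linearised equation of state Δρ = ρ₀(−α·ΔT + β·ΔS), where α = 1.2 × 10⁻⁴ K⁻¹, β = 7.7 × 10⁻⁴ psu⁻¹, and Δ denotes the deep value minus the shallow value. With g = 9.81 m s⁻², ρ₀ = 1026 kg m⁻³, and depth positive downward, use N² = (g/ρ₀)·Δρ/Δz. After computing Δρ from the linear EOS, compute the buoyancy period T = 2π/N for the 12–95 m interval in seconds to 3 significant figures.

ΔT = +3.2 K, ΔS = +0.90 psu (deep − shallow).
Δρ/ρ₀ = −αΔT + βΔS = -3.84 × 10⁻⁴ + 6.93 × 10⁻⁴ = 3.09 × 10⁻⁴, so Δρ ≈ 0.3170 kg m⁻³.
N² = (g/ρ₀)·Δρ/Δz = g·(Δρ/ρ₀)/Δz = 9.81 × 3.09 × 10⁻⁴ / 83 = 3.6522 × 10⁻⁵ s⁻².
N = √(3.6522 × 10⁻⁵) = 6.0433 × 10⁻³ rad s⁻¹ → T = 2π/N = 1.0397 × 10³ s ≈ 1.04 × 10³ s.

1.04 × 10³ s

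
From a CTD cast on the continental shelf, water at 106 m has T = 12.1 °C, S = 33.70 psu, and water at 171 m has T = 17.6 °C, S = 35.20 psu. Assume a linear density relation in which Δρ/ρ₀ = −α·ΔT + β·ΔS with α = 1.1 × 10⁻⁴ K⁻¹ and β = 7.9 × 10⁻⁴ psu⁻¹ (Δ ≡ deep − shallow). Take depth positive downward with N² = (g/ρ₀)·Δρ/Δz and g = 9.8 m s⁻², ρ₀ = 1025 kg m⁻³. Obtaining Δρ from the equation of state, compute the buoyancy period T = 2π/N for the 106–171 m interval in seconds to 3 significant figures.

672 s

ΔT = +5.5 K, ΔS = +1.50 psu (deep − shallow).
Δρ/ρ₀ = −αΔT + βΔS = -6.05 × 10⁻⁴ + 1.185 × 10⁻³ = 5.80 × 10⁻⁴, so Δρ ≈ 0.5945 kg m⁻³.
N² = (g/ρ₀)·Δρ/Δz = g·(Δρ/ρ₀)/Δz = 9.8 × 5.80 × 10⁻⁴ / 65 = 8.7446 × 10⁻⁵ s⁻².
N = √(8.7446 × 10⁻⁵) = 9.3513 × 10⁻³ rad s⁻¹ → T = 2π/N = 671.91 s ≈ 672 s.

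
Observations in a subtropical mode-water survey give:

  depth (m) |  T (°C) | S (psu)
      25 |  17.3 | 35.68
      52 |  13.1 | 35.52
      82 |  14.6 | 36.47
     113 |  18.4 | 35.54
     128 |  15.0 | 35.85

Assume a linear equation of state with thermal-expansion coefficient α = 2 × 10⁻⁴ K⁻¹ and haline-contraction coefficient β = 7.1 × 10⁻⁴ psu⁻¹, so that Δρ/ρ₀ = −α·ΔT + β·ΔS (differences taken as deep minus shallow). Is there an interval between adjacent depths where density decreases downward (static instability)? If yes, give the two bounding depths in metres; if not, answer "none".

82–113 m

Evaluate Δρ/ρ₀ = −αΔT + βΔS across each adjacent pair:
  25–52 m: −αΔT+βΔS = −(2 × 10⁻⁴)(-4.2)+(7.1 × 10⁻⁴)(-0.16) = 7.3 × 10⁻⁴ → stable
  52–82 m: −αΔT+βΔS = −(2 × 10⁻⁴)(+1.5)+(7.1 × 10⁻⁴)(+0.95) = 3.7 × 10⁻⁴ → stable
  82–113 m: −αΔT+βΔS = −(2 × 10⁻⁴)(+3.8)+(7.1 × 10⁻⁴)(-0.93) = -1.4 × 10⁻³ → UNSTABLE
  113–128 m: −αΔT+βΔS = −(2 × 10⁻⁴)(-3.4)+(7.1 × 10⁻⁴)(+0.31) = 9.0 × 10⁻⁴ → stable
The 82–113 m interval has Δρ < 0: lighter water underlies denser water.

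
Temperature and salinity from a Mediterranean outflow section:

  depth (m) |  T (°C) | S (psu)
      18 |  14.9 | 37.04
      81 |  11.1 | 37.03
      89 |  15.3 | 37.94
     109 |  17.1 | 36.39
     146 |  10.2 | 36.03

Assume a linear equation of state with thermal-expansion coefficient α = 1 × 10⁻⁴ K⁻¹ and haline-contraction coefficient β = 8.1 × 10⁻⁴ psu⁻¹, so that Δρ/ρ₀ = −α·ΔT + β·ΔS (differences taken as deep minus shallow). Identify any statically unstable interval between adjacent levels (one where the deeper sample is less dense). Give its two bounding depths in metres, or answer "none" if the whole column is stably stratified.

89–109 m

Evaluate Δρ/ρ₀ = −αΔT + βΔS across each adjacent pair:
  18–81 m: −αΔT+βΔS = −(1 × 10⁻⁴)(-3.8)+(8.1 × 10⁻⁴)(-0.01) = 3.7 × 10⁻⁴ → stable
  81–89 m: −αΔT+βΔS = −(1 × 10⁻⁴)(+4.2)+(8.1 × 10⁻⁴)(+0.91) = 3.2 × 10⁻⁴ → stable
  89–109 m: −αΔT+βΔS = −(1 × 10⁻⁴)(+1.8)+(8.1 × 10⁻⁴)(-1.55) = -1.4 × 10⁻³ → UNSTABLE
  109–146 m: −αΔT+βΔS = −(1 × 10⁻⁴)(-6.9)+(8.1 × 10⁻⁴)(-0.36) = 4.0 × 10⁻⁴ → stable
The 89–109 m interval has Δρ < 0: lighter water underlies denser water.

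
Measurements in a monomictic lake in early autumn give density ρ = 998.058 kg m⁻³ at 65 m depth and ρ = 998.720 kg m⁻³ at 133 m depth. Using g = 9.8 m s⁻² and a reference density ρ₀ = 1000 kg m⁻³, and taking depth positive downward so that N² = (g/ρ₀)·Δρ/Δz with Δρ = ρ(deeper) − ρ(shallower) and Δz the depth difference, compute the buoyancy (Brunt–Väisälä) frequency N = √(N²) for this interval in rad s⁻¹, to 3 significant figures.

Δρ = 998.720 − 998.058 = 0.662 kg m⁻³ over Δz = 133 − 65 = 68 m.
N² = (9.8/1000) × (0.662/68) = 9.5406 × 10⁻⁵ s⁻².
N = √(9.5406 × 10⁻⁵) = 9.7676 × 10⁻³ rad s⁻¹ ≈ 9.77 × 10⁻³ rad s⁻¹.

9.77 × 10⁻³ rad s⁻¹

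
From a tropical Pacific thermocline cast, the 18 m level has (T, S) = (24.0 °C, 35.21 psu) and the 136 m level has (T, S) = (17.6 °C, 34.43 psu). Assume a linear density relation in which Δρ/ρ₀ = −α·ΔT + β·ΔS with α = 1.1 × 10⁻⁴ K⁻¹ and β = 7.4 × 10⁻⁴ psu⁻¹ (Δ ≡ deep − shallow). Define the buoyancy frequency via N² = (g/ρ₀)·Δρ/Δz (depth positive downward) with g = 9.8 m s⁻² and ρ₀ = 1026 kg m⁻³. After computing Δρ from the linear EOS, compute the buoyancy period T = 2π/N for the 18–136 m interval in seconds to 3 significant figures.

ΔT = -6.4 K, ΔS = -0.78 psu (deep − shallow).
Δρ/ρ₀ = −αΔT + βΔS = 7.04 × 10⁻⁴ − 5.772 × 10⁻⁴ = 1.268 × 10⁻⁴, so Δρ ≈ 0.1301 kg m⁻³.
N² = (g/ρ₀)·Δρ/Δz = g·(Δρ/ρ₀)/Δz = 9.8 × 1.268 × 10⁻⁴ / 118 = 1.0531 × 10⁻⁵ s⁻².
N = √(1.0531 × 10⁻⁵) = 3.2452 × 10⁻³ rad s⁻¹ → T = 2π/N = 1.9361 × 10³ s ≈ 1.94 × 10³ s.

1.94 × 10³ s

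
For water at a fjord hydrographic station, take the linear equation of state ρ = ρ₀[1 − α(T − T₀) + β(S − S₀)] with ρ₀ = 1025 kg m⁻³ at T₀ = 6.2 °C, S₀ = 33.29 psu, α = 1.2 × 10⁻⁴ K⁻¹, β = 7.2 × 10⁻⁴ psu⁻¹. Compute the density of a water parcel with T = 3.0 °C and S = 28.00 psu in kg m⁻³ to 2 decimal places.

1021.49 kg m⁻³

T − T₀ = -3.2 K, S − S₀ = -5.29 psu.
Bracket = 1 − α·(-3.2) + β·(-5.29) = 1 + (-3.4248 × 10⁻³) = 0.9965752.
ρ = 1025 × 0.9965752 = 1021.49 kg m⁻³.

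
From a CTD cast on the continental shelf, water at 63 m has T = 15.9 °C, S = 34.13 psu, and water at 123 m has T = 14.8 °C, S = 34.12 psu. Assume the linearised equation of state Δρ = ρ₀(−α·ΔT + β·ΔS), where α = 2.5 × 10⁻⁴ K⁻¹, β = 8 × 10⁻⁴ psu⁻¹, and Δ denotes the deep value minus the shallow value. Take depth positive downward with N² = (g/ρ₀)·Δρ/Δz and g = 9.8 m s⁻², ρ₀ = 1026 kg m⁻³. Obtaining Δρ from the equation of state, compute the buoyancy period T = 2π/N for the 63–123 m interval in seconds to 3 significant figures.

ΔT = -1.1 K, ΔS = -0.01 psu (deep − shallow).
Δρ/ρ₀ = −αΔT + βΔS = 2.75 × 10⁻⁴ − 8.00 × 10⁻⁶ = 2.67 × 10⁻⁴, so Δρ ≈ 0.2739 kg m⁻³.
N² = (g/ρ₀)·Δρ/Δz = g·(Δρ/ρ₀)/Δz = 9.8 × 2.67 × 10⁻⁴ / 60 = 4.3610 × 10⁻⁵ s⁻².
N = √(4.3610 × 10⁻⁵) = 6.6038 × 10⁻³ rad s⁻¹ → T = 2π/N = 951.45 s ≈ 951 s.

951 s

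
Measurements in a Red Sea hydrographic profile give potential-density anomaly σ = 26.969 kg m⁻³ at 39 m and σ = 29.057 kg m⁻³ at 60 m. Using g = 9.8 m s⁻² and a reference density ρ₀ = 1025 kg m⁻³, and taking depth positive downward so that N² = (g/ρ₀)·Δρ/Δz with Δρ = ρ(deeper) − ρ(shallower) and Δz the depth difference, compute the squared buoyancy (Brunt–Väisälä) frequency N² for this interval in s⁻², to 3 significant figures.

Δρ = 1029.057 − 1026.969 = 2.088 kg m⁻³ over Δz = 60 − 39 = 21 m.
N² = (9.8/1025) × (2.088/21) = 9.5063 × 10⁻⁴ s⁻² ≈ 9.51 × 10⁻⁴ s⁻².

9.51 × 10⁻⁴ s⁻²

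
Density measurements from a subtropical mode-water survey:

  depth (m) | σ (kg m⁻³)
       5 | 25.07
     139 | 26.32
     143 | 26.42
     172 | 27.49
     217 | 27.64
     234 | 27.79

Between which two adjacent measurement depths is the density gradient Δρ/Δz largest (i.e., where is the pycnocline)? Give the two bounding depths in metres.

Compute the density gradient over each adjacent pair:
  5–139 m: Δρ/Δz = 1.25/134 = 9.3 × 10⁻³ kg m⁻⁴
  139–143 m: Δρ/Δz = 0.10/4 = 0.025 kg m⁻⁴
  143–172 m: Δρ/Δz = 1.07/29 = 0.037 kg m⁻⁴
  172–217 m: Δρ/Δz = 0.15/45 = 3.3 × 10⁻³ kg m⁻⁴
  217–234 m: Δρ/Δz = 0.15/17 = 8.8 × 10⁻³ kg m⁻⁴
The largest gradient is in the 143–172 m interval — the pycnocline.

143–172 m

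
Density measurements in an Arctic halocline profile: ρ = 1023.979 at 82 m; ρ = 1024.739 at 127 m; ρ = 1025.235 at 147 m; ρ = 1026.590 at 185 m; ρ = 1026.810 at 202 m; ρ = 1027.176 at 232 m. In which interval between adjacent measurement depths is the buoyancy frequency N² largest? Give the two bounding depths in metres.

Compute the density gradient over each adjacent pair:
  82–127 m: Δρ/Δz = 0.760/45 = 0.017 kg m⁻⁴
  127–147 m: Δρ/Δz = 0.496/20 = 0.025 kg m⁻⁴
  147–185 m: Δρ/Δz = 1.355/38 = 0.036 kg m⁻⁴
  185–202 m: Δρ/Δz = 0.220/17 = 0.013 kg m⁻⁴
  202–232 m: Δρ/Δz = 0.366/30 = 0.012 kg m⁻⁴
The largest gradient is in the 147–185 m interval — the pycnocline.

147–185 m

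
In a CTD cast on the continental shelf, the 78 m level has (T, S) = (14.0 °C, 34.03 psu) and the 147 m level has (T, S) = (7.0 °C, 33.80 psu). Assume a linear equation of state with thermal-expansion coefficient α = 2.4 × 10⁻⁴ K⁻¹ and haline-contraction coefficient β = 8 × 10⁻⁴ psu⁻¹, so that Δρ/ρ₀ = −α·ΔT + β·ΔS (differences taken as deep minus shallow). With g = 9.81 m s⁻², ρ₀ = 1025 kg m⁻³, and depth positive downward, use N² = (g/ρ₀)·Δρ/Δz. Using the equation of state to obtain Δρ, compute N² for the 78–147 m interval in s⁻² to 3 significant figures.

ΔT = -7.0 K, ΔS = -0.23 psu (deep − shallow).
Δρ/ρ₀ = −αΔT + βΔS = 1.68 × 10⁻³ − 1.84 × 10⁻⁴ = 1.496 × 10⁻³, so Δρ ≈ 1.533 kg m⁻³.
N² = (g/ρ₀)·Δρ/Δz = g·(Δρ/ρ₀)/Δz = 9.81 × 1.496 × 10⁻³ / 69 = 2.1269 × 10⁻⁴ s⁻² ≈ 2.13 × 10⁻⁴ s⁻².

2.13 × 10⁻⁴ s⁻²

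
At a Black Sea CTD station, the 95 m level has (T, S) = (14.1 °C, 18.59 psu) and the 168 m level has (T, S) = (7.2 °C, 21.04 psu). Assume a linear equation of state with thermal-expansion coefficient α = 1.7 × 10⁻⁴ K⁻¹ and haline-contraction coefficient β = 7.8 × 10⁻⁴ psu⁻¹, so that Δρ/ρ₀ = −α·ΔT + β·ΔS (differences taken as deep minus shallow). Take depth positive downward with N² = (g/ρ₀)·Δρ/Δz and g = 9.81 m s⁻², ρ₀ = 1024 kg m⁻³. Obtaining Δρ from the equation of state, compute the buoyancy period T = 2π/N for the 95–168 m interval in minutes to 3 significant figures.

ΔT = -6.9 K, ΔS = +2.45 psu (deep − shallow).
Δρ/ρ₀ = −αΔT + βΔS = 1.173 × 10⁻³ + 1.911 × 10⁻³ = 3.084 × 10⁻³, so Δρ ≈ 3.158 kg m⁻³.
N² = (g/ρ₀)·Δρ/Δz = g·(Δρ/ρ₀)/Δz = 9.81 × 3.084 × 10⁻³ / 73 = 4.1444 × 10⁻⁴ s⁻².
N = √(4.1444 × 10⁻⁴) = 0.020358 rad s⁻¹ → T = 2π/N = 308.63 s = 5.1438 min ≈ 5.14 min.

5.14 min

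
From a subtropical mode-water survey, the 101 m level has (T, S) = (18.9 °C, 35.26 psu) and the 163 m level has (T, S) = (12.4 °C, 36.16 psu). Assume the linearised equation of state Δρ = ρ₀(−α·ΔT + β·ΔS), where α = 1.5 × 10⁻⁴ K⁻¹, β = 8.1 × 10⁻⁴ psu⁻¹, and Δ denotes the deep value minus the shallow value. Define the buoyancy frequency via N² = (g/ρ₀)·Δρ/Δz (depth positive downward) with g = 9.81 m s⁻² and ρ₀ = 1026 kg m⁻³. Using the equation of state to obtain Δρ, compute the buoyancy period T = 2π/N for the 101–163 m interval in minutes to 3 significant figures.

6.38 min

ΔT = -6.5 K, ΔS = +0.90 psu (deep − shallow).
Δρ/ρ₀ = −αΔT + βΔS = 9.75 × 10⁻⁴ + 7.29 × 10⁻⁴ = 1.704 × 10⁻³, so Δρ ≈ 1.748 kg m⁻³.
N² = (g/ρ₀)·Δρ/Δz = g·(Δρ/ρ₀)/Δz = 9.81 × 1.704 × 10⁻³ / 62 = 2.6962 × 10⁻⁴ s⁻².
N = √(2.6962 × 10⁻⁴) = 0.016420 rad s⁻¹ → T = 2π/N = 382.65 s = 6.3775 min ≈ 6.38 min.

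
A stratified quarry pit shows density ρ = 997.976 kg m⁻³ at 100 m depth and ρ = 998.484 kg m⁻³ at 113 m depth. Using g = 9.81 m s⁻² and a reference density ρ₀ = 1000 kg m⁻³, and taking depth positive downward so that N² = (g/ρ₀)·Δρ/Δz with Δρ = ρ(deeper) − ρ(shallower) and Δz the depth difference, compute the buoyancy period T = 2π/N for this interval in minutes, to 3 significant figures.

5.35 min

Δρ = 998.484 − 997.976 = 0.508 kg m⁻³ over Δz = 113 − 100 = 13 m.
N² = (9.81/1000) × (0.508/13) = 3.8334 × 10⁻⁴ s⁻².
N = √(3.8334 × 10⁻⁴) = 0.019579 rad s⁻¹, so T = 2π/N = 320.91 s = 5.3485 min ≈ 5.35 min.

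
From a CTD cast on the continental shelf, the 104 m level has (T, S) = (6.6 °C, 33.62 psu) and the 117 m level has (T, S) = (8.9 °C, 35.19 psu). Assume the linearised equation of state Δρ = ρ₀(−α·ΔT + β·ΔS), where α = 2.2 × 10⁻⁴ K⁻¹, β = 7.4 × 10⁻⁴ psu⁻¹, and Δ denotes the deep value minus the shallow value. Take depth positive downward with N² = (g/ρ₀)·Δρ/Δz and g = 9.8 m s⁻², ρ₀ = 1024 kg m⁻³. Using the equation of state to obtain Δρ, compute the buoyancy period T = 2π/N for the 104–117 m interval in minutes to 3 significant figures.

4.71 min

ΔT = +2.3 K, ΔS = +1.57 psu (deep − shallow).
Δρ/ρ₀ = −αΔT + βΔS = -5.06 × 10⁻⁴ + 1.1618 × 10⁻³ = 6.558 × 10⁻⁴, so Δρ ≈ 0.6715 kg m⁻³.
N² = (g/ρ₀)·Δρ/Δz = g·(Δρ/ρ₀)/Δz = 9.8 × 6.558 × 10⁻⁴ / 13 = 4.9437 × 10⁻⁴ s⁻².
N = √(4.9437 × 10⁻⁴) = 0.022234 rad s⁻¹ → T = 2π/N = 282.59 s = 4.7098 min ≈ 4.71 min.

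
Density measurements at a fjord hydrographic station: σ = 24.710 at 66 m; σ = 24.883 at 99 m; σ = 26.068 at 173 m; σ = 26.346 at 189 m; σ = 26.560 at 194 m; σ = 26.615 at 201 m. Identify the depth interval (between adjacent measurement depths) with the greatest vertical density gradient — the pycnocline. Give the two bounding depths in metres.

Compute the density gradient over each adjacent pair:
  66–99 m: Δρ/Δz = 0.173/33 = 5.2 × 10⁻³ kg m⁻⁴
  99–173 m: Δρ/Δz = 1.185/74 = 0.016 kg m⁻⁴
  173–189 m: Δρ/Δz = 0.278/16 = 0.017 kg m⁻⁴
  189–194 m: Δρ/Δz = 0.214/5 = 0.043 kg m⁻⁴
  194–201 m: Δρ/Δz = 0.055/7 = 7.9 × 10⁻³ kg m⁻⁴
The largest gradient is in the 189–194 m interval — the pycnocline.

189–194 m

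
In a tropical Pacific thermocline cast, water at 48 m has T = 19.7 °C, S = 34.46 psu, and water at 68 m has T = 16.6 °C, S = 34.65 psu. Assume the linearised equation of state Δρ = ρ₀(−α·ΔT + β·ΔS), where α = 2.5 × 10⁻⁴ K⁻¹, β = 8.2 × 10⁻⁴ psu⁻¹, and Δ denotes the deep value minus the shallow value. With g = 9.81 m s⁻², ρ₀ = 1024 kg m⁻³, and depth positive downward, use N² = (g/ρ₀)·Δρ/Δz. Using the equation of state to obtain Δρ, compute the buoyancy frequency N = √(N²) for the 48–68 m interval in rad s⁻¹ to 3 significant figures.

0.0214 rad s⁻¹

ΔT = -3.1 K, ΔS = +0.19 psu (deep − shallow).
Δρ/ρ₀ = −αΔT + βΔS = 7.75 × 10⁻⁴ + 1.558 × 10⁻⁴ = 9.308 × 10⁻⁴, so Δρ ≈ 0.9531 kg m⁻³.
N² = (g/ρ₀)·Δρ/Δz = g·(Δρ/ρ₀)/Δz = 9.81 × 9.308 × 10⁻⁴ / 20 = 4.5656 × 10⁻⁴ s⁻².
N = √(4.5656 × 10⁻⁴) = 0.021367 rad s⁻¹ ≈ 0.0214 rad s⁻¹.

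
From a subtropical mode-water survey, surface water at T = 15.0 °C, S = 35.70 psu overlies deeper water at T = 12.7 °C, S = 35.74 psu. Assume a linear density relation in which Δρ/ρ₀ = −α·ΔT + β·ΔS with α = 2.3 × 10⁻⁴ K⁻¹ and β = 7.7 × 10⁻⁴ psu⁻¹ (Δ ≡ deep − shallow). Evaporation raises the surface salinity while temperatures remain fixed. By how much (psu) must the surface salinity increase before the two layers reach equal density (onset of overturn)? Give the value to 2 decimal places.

Neutral buoyancy requires −α(T_deep − T_surf) + β(S_deep − S_surf′) = 0.
S_surf′ = S_deep − (α/β)·ΔT = 35.74 − (2.3 × 10⁻⁴/7.7 × 10⁻⁴)·(-2.3) = 36.4270 psu.
Increase required: 36.4270 − 35.70 = 0.7270 psu.

0.73 psu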